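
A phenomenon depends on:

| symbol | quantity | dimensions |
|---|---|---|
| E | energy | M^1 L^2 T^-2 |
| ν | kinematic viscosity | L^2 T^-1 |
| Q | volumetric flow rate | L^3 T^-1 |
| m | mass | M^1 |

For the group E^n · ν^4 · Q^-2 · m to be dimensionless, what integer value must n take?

-1

Balance the M exponent: (1)·n from E, plus 4·(0) − 2·(0) + (1) = 1 from the rest, must sum to zero.
n + 1 = 0, so n = -1.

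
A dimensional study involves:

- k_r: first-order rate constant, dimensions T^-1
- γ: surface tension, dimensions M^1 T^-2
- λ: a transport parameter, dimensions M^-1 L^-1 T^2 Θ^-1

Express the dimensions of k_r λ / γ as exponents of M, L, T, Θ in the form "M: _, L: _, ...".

Collect each base-dimension exponent across the product:
  M: (0) − (1) + (-1) = -2
  L: (0) − (0) + (-1) = -1
  T: (-1) − (-2) + (2) = 3
  Θ: (0) − (0) + (-1) = -1
So the dimensions are [M⁻² L⁻¹ T³ Θ⁻¹].

M: -2, L: -1, T: 3, Θ: -1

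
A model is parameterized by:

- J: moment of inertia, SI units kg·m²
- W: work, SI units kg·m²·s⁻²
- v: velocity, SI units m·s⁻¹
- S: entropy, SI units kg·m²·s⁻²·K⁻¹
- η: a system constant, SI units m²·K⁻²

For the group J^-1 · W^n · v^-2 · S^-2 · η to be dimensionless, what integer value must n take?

Balance the M exponent: (1)·n from W, plus −(1) − 2·(0) − 2·(1) + (0) = -3 from the rest, must sum to zero.
n − 3 = 0, so n = 3.

3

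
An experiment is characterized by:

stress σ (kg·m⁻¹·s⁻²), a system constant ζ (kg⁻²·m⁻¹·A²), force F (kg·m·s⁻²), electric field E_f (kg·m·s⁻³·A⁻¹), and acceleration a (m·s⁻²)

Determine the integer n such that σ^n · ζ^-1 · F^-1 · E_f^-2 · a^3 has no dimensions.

Balance the M exponent: (1)·n from σ, plus −(-2) − (1) − 2·(1) + 3·(0) = -1 from the rest, must sum to zero.
n − 1 = 0, so n = 1.

1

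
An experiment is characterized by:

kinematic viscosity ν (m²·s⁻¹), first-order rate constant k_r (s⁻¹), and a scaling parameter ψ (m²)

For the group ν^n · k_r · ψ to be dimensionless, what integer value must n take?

Balance the L exponent: (2)·n from ν, plus (0) + (2) = 2 from the rest, must sum to zero.
2n + 2 = 0, so n = -1.

-1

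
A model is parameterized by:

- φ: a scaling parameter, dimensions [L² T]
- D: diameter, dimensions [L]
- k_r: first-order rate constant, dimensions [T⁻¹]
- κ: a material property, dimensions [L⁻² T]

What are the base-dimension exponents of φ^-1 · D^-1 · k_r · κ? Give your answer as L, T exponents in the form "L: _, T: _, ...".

Collect each base-dimension exponent across the product:
  L: −(2) − (1) + (0) + (-2) = -5
  T: −(1) − (0) + (-1) + (1) = -1
So the dimensions are [L⁻⁵ T⁻¹].

L: -5, T: -1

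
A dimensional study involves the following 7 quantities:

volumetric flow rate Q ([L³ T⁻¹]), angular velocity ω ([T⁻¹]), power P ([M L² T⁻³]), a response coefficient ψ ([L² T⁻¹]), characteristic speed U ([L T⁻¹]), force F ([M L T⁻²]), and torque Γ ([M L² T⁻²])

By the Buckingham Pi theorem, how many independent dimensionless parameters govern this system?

4

There are 7 variables and 3 base dimensions (M, L, T).
The dimension matrix has rank 3.
Independent dimensionless groups: 7 − 3 = 4.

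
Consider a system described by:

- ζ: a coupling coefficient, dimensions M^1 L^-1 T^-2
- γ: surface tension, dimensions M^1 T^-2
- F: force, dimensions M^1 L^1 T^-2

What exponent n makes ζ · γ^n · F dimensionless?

-2

Balance the M exponent: (1)·n from γ, plus (1) + (1) = 2 from the rest, must sum to zero.
n + 2 = 0, so n = -2.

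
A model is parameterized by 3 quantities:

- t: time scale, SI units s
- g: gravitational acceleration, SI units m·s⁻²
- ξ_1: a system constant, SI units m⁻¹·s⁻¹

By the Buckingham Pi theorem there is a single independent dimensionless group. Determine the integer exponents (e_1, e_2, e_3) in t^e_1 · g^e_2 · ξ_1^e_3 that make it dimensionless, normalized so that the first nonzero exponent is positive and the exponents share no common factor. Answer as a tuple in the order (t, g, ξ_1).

L: e_1·(0) + e_2·(1) + e_3·(-1) = 0
T: e_1·(1) + e_2·(-2) + e_3·(-1) = 0
Solving this homogeneous linear system for the smallest-integer solution (first nonzero entry positive) gives (3, 1, 1).

(3, 1, 1)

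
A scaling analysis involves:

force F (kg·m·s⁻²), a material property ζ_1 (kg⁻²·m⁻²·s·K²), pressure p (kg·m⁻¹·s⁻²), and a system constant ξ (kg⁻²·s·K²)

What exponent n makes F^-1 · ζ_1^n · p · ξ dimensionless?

Balance the M exponent: (-2)·n from ζ_1, plus −(1) + (1) + (-2) = -2 from the rest, must sum to zero.
-2n − 2 = 0, so n = -1.

-1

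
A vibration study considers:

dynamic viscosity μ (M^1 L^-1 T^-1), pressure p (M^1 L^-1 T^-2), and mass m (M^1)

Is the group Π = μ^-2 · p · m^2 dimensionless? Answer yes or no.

Sum the exponent of each base dimension across the product:
  M: −2·[μ]_M + [p]_M + 2·[m]_M = −2·(1) + (1) + 2·(1) = 1
  L: −2·[μ]_L + [p]_L + 2·[m]_L = −2·(-1) + (-1) + 2·(0) = 1
  T: −2·[μ]_T + [p]_T + 2·[m]_T = −2·(-1) + (-2) + 2·(0) = 0
Net dimensions [M L] ≠ [1] — not dimensionless.

no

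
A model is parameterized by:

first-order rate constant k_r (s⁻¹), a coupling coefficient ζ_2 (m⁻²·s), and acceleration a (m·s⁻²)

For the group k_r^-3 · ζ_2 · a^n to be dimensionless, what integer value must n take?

Balance the L exponent: (1)·n from a, plus −3·(0) + (-2) = -2 from the rest, must sum to zero.
n − 2 = 0, so n = 2.

2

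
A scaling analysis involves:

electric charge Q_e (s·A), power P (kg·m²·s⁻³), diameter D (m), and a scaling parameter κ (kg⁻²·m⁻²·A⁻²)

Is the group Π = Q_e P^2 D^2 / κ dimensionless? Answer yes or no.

Sum the exponent of each base dimension across the product:
  M: [Q_e]_M + 2·[P]_M + 2·[D]_M − [κ]_M = (0) + 2·(1) + 2·(0) − (-2) = 4
  L: [Q_e]_L + 2·[P]_L + 2·[D]_L − [κ]_L = (0) + 2·(2) + 2·(1) − (-2) = 8
  T: [Q_e]_T + 2·[P]_T + 2·[D]_T − [κ]_T = (1) + 2·(-3) + 2·(0) − (0) = -5
  I: [Q_e]_I + 2·[P]_I + 2·[D]_I − [κ]_I = (1) + 2·(0) + 2·(0) − (-2) = 3
Net dimensions [M⁴ L⁸ T⁻⁵ I³] ≠ [1] — not dimensionless.

no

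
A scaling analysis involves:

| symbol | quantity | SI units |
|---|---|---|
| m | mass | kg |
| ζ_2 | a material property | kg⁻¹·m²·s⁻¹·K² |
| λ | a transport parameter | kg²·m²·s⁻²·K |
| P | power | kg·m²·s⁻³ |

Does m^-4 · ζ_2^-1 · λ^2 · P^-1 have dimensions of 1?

Sum the exponent of each base dimension across the product:
  M: −4·[m]_M − [ζ_2]_M + 2·[λ]_M − [P]_M = −4·(1) − (-1) + 2·(2) − (1) = 0
  L: −4·[m]_L − [ζ_2]_L + 2·[λ]_L − [P]_L = −4·(0) − (2) + 2·(2) − (2) = 0
  T: −4·[m]_T − [ζ_2]_T + 2·[λ]_T − [P]_T = −4·(0) − (-1) + 2·(-2) − (-3) = 0
  Θ: −4·[m]_Θ − [ζ_2]_Θ + 2·[λ]_Θ − [P]_Θ = −4·(0) − (2) + 2·(1) − (0) = 0
All base exponents vanish — dimensionless.

yes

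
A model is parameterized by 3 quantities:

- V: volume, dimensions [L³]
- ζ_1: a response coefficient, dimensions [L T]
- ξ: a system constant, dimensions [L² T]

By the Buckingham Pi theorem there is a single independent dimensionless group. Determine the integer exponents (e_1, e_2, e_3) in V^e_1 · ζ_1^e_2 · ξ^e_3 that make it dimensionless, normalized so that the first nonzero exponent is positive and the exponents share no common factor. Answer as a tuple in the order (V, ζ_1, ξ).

L: e_1·(3) + e_2·(1) + e_3·(2) = 0
T: e_1·(0) + e_2·(1) + e_3·(1) = 0
Solving this homogeneous linear system for the smallest-integer solution (first nonzero entry positive) gives (1, 3, -3).

(1, 3, -3)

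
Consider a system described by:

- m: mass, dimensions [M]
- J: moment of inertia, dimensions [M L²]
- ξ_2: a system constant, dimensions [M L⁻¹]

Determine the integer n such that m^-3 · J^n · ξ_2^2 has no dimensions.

Balance the M exponent: (1)·n from J, plus −3·(1) + 2·(1) = -1 from the rest, must sum to zero.
n − 1 = 0, so n = 1.

1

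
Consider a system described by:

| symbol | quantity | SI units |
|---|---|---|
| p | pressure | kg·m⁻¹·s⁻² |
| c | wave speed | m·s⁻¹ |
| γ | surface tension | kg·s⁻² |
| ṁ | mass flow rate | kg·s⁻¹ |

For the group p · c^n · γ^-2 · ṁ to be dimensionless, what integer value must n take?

1

Balance the L exponent: (1)·n from c, plus (-1) − 2·(0) + (0) = -1 from the rest, must sum to zero.
n − 1 = 0, so n = 1.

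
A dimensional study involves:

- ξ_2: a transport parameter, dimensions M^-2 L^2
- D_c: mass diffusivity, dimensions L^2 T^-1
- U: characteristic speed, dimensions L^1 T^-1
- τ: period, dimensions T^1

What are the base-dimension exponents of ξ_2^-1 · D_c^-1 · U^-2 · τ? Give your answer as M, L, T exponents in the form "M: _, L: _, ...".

M: 2, L: -6, T: 4

Collect each base-dimension exponent across the product:
  M: −(-2) − (0) − 2·(0) + (0) = 2
  L: −(2) − (2) − 2·(1) + (0) = -6
  T: −(0) − (-1) − 2·(-1) + (1) = 4
So the dimensions are [M² L⁻⁶ T⁴].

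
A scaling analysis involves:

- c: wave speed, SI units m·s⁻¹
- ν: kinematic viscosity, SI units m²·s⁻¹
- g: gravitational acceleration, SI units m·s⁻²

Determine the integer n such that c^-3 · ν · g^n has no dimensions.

Balance the L exponent: (1)·n from g, plus −3·(1) + (2) = -1 from the rest, must sum to zero.
n − 1 = 0, so n = 1.

1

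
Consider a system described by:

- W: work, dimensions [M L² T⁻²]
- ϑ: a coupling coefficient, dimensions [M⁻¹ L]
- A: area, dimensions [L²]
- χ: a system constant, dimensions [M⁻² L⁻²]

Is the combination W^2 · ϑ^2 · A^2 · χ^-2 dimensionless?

Sum the exponent of each base dimension across the product:
  M: 2·[W]_M + 2·[ϑ]_M + 2·[A]_M − 2·[χ]_M = 2·(1) + 2·(-1) + 2·(0) − 2·(-2) = 4
  L: 2·[W]_L + 2·[ϑ]_L + 2·[A]_L − 2·[χ]_L = 2·(2) + 2·(1) + 2·(2) − 2·(-2) = 14
  T: 2·[W]_T + 2·[ϑ]_T + 2·[A]_T − 2·[χ]_T = 2·(-2) + 2·(0) + 2·(0) − 2·(0) = -4
Net dimensions [M⁴ L¹⁴ T⁻⁴] ≠ [1] — not dimensionless.

no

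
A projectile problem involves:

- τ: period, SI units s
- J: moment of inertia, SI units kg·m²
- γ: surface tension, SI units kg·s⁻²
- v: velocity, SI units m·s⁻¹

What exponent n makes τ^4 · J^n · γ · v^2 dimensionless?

-1

Balance the M exponent: (1)·n from J, plus 4·(0) + (1) + 2·(0) = 1 from the rest, must sum to zero.
n + 1 = 0, so n = -1.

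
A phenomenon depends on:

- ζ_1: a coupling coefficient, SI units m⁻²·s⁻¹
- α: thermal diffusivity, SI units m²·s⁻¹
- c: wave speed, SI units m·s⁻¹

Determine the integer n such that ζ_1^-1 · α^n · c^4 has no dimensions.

-3

Balance the L exponent: (2)·n from α, plus −(-2) + 4·(1) = 6 from the rest, must sum to zero.
2n + 6 = 0, so n = -3.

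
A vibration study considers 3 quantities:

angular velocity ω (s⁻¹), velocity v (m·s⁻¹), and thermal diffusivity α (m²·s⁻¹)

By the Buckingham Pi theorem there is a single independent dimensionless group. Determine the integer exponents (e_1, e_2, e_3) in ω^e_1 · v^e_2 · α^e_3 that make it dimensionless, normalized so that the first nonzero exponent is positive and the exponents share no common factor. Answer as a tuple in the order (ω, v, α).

(1, -2, 1)

L: e_1·(0) + e_2·(1) + e_3·(2) = 0
T: e_1·(-1) + e_2·(-1) + e_3·(-1) = 0
Solving this homogeneous linear system for the smallest-integer solution (first nonzero entry positive) gives (1, -2, 1).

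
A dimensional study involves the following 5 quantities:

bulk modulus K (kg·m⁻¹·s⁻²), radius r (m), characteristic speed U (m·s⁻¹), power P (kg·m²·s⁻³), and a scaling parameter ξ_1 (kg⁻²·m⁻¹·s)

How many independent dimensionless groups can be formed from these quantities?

There are 5 variables and 3 base dimensions (M, L, T).
The dimension matrix has rank 3.
Independent dimensionless groups: 5 − 3 = 2.

2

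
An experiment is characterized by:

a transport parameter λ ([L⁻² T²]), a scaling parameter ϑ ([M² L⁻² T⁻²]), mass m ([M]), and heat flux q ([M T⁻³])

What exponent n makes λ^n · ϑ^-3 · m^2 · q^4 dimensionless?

3

Balance the L exponent: (-2)·n from λ, plus −3·(-2) + 2·(0) + 4·(0) = 6 from the rest, must sum to zero.
-2n + 6 = 0, so n = 3.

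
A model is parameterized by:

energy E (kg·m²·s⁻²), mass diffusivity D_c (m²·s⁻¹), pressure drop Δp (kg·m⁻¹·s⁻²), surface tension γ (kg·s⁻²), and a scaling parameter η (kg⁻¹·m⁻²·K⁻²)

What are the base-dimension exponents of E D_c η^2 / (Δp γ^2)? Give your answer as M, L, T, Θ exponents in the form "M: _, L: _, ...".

M: -4, L: 1, T: 3, Θ: -4

Collect each base-dimension exponent across the product:
  M: (1) + (0) − (1) − 2·(1) + 2·(-1) = -4
  L: (2) + (2) − (-1) − 2·(0) + 2·(-2) = 1
  T: (-2) + (-1) − (-2) − 2·(-2) + 2·(0) = 3
  Θ: (0) + (0) − (0) − 2·(0) + 2·(-2) = -4
So the dimensions are [M⁻⁴ L T³ Θ⁻⁴].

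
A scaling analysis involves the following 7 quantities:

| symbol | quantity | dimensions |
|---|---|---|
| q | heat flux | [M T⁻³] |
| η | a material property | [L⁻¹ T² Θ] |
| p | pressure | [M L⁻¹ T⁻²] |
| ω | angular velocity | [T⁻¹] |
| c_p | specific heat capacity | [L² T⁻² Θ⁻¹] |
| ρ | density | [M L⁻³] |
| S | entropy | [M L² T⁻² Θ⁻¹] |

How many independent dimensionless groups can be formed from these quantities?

3

There are 7 variables and 4 base dimensions (M, L, T, Θ).
The dimension matrix has rank 4.
Independent dimensionless groups: 7 − 4 = 3.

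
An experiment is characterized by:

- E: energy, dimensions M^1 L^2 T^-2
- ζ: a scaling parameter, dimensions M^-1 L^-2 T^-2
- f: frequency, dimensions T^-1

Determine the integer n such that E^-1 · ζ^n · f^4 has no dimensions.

-1

Balance the M exponent: (-1)·n from ζ, plus −(1) + 4·(0) = -1 from the rest, must sum to zero.
−n − 1 = 0, so n = -1.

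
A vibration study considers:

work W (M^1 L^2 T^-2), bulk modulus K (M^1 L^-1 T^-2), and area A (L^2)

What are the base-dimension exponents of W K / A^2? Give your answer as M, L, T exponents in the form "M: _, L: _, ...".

M: 2, L: -3, T: -4

Collect each base-dimension exponent across the product:
  M: (1) + (1) − 2·(0) = 2
  L: (2) + (-1) − 2·(2) = -3
  T: (-2) + (-2) − 2·(0) = -4
So the dimensions are [M² L⁻³ T⁻⁴].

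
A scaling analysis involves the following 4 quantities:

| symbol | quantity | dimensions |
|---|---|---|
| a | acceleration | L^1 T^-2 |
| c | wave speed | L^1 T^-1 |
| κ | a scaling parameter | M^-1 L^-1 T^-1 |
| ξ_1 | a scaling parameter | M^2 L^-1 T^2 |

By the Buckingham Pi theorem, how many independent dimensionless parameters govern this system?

There are 4 variables and 3 base dimensions (M, L, T).
The dimension matrix has rank 3.
Independent dimensionless groups: 4 − 3 = 1.

1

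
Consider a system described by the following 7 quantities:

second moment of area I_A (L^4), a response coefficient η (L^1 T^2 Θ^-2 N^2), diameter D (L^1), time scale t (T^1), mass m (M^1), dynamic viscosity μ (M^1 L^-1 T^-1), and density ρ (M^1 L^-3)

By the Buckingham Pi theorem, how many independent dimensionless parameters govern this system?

3

There are 7 variables and 5 base dimensions (M, L, T, Θ, N).
The dimension matrix has rank 4 (less than 5: the dimension vectors are linearly dependent).
Independent dimensionless groups: 7 − 4 = 3.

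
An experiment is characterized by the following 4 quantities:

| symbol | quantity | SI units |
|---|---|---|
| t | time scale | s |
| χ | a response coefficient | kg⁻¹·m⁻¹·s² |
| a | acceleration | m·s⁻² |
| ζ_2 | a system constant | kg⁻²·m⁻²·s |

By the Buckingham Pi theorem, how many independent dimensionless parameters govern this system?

1

There are 4 variables and 3 base dimensions (M, L, T).
The dimension matrix has rank 3.
Independent dimensionless groups: 4 − 3 = 1.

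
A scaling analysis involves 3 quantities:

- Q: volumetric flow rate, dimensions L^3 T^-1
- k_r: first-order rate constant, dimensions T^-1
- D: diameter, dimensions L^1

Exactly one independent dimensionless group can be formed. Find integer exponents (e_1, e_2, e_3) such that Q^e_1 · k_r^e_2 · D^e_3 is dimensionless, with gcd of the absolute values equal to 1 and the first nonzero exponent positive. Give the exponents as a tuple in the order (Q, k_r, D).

L: e_1·(3) + e_2·(0) + e_3·(1) = 0
T: e_1·(-1) + e_2·(-1) + e_3·(0) = 0
Solving this homogeneous linear system for the smallest-integer solution (first nonzero entry positive) gives (1, -1, -3).

(1, -1, -3)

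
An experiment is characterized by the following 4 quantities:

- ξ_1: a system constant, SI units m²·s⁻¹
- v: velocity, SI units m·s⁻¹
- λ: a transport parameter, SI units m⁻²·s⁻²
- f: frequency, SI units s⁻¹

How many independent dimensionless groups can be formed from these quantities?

There are 4 variables and 2 base dimensions (L, T).
The dimension matrix has rank 2.
Independent dimensionless groups: 4 − 2 = 2.

2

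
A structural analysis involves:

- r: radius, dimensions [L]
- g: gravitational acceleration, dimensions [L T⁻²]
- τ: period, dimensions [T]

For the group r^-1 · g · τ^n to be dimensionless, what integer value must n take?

2

Balance the T exponent: (1)·n from τ, plus −(0) + (-2) = -2 from the rest, must sum to zero.
n − 2 = 0, so n = 2.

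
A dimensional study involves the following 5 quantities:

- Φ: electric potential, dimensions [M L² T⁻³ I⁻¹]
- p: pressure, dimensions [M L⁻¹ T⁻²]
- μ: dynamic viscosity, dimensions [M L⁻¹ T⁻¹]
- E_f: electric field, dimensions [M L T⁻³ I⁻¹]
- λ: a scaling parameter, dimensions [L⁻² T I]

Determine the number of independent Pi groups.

There are 5 variables and 4 base dimensions (M, L, T, I).
The dimension matrix has rank 4.
Independent dimensionless groups: 5 − 4 = 1.

1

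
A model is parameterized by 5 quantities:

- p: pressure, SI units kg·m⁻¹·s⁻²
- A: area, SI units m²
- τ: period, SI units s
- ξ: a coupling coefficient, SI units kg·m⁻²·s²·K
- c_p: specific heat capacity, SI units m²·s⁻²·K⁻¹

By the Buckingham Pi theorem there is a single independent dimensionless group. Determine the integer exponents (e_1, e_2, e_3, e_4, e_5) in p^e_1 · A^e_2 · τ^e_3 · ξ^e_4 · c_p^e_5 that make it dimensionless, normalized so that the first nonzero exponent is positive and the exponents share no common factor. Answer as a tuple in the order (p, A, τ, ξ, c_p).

M: e_1·(1) + e_2·(0) + e_3·(0) + e_4·(1) + e_5·(0) = 0
L: e_1·(-1) + e_2·(2) + e_3·(0) + e_4·(-2) + e_5·(2) = 0
T: e_1·(-2) + e_2·(0) + e_3·(1) + e_4·(2) + e_5·(-2) = 0
Θ: e_1·(0) + e_2·(0) + e_3·(0) + e_4·(1) + e_5·(-1) = 0
Solving this homogeneous linear system for the smallest-integer solution (first nonzero entry positive) gives (2, 1, 4, -2, -2).

(2, 1, 4, -2, -2)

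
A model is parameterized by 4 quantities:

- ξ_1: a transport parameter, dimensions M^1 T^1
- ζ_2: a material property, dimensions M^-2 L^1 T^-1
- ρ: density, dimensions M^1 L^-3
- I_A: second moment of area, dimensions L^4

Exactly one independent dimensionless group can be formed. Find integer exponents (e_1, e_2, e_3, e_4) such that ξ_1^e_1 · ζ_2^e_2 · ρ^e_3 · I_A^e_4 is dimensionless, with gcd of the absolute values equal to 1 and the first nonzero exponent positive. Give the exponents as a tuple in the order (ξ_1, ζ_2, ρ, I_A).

M: e_1·(1) + e_2·(-2) + e_3·(1) + e_4·(0) = 0
L: e_1·(0) + e_2·(1) + e_3·(-3) + e_4·(4) = 0
T: e_1·(1) + e_2·(-1) + e_3·(0) + e_4·(0) = 0
Solving this homogeneous linear system for the smallest-integer solution (first nonzero entry positive) gives (2, 2, 2, 1).

(2, 2, 2, 1)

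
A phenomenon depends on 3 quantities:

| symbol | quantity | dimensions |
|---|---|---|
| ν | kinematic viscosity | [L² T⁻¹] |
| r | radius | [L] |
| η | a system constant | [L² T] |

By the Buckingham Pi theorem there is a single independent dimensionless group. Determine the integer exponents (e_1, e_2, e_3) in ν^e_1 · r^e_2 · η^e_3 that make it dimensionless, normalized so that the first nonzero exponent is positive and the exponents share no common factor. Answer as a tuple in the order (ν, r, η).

L: e_1·(2) + e_2·(1) + e_3·(2) = 0
T: e_1·(-1) + e_2·(0) + e_3·(1) = 0
Solving this homogeneous linear system for the smallest-integer solution (first nonzero entry positive) gives (1, -4, 1).

(1, -4, 1)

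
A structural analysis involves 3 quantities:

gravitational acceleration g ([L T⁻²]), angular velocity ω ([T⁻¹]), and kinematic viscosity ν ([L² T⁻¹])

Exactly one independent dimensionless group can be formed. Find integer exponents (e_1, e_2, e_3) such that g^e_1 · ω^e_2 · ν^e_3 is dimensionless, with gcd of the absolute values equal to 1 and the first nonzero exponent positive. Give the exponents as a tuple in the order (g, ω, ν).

L: e_1·(1) + e_2·(0) + e_3·(2) = 0
T: e_1·(-2) + e_2·(-1) + e_3·(-1) = 0
Solving this homogeneous linear system for the smallest-integer solution (first nonzero entry positive) gives (2, -3, -1).

(2, -3, -1)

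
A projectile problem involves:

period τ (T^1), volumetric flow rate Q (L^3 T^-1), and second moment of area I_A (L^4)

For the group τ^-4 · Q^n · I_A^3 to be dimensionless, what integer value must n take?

-4

Balance the L exponent: (3)·n from Q, plus −4·(0) + 3·(4) = 12 from the rest, must sum to zero.
3n + 12 = 0, so n = -4.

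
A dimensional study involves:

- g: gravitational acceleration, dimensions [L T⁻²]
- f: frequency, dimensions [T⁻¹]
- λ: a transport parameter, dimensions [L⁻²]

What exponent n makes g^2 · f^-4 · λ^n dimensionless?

1

Balance the L exponent: (-2)·n from λ, plus 2·(1) − 4·(0) = 2 from the rest, must sum to zero.
-2n + 2 = 0, so n = 1.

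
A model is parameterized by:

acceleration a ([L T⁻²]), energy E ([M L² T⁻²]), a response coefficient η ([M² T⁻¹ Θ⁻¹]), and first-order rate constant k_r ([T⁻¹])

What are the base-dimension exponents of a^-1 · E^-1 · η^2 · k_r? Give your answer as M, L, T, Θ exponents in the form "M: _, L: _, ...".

Collect each base-dimension exponent across the product:
  M: −(0) − (1) + 2·(2) + (0) = 3
  L: −(1) − (2) + 2·(0) + (0) = -3
  T: −(-2) − (-2) + 2·(-1) + (-1) = 1
  Θ: −(0) − (0) + 2·(-1) + (0) = -2
So the dimensions are [M³ L⁻³ T Θ⁻²].

M: 3, L: -3, T: 1, Θ: -2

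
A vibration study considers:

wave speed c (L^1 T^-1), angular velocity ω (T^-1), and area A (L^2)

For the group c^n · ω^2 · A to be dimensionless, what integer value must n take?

-2

Balance the L exponent: (1)·n from c, plus 2·(0) + (2) = 2 from the rest, must sum to zero.
n + 2 = 0, so n = -2.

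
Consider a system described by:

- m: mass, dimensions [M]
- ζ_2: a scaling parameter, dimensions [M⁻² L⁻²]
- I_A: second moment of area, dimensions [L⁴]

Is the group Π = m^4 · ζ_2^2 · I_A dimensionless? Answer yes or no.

Sum the exponent of each base dimension across the product:
  M: 4·[m]_M + 2·[ζ_2]_M + [I_A]_M = 4·(1) + 2·(-2) + (0) = 0
  L: 4·[m]_L + 2·[ζ_2]_L + [I_A]_L = 4·(0) + 2·(-2) + (4) = 0
  T: 4·[m]_T + 2·[ζ_2]_T + [I_A]_T = 4·(0) + 2·(0) + (0) = 0
All base exponents vanish — dimensionless.

yes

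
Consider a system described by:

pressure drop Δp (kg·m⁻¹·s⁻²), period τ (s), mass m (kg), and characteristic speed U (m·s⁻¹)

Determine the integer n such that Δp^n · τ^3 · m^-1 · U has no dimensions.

1

Balance the M exponent: (1)·n from Δp, plus 3·(0) − (1) + (0) = -1 from the rest, must sum to zero.
n − 1 = 0, so n = 1.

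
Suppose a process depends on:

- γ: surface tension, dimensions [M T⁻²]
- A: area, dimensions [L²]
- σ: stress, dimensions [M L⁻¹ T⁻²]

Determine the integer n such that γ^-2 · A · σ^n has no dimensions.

2

Balance the M exponent: (1)·n from σ, plus −2·(1) + (0) = -2 from the rest, must sum to zero.
n − 2 = 0, so n = 2.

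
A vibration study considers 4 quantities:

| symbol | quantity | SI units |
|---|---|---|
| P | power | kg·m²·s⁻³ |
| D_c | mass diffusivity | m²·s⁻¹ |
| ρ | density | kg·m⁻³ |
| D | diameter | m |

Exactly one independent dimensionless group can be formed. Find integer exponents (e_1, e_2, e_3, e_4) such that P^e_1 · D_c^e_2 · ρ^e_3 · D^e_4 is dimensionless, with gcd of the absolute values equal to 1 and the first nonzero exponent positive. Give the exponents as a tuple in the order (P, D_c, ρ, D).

M: e_1·(1) + e_2·(0) + e_3·(1) + e_4·(0) = 0
L: e_1·(2) + e_2·(2) + e_3·(-3) + e_4·(1) = 0
T: e_1·(-3) + e_2·(-1) + e_3·(0) + e_4·(0) = 0
Solving this homogeneous linear system for the smallest-integer solution (first nonzero entry positive) gives (1, -3, -1, 1).

(1, -3, -1, 1)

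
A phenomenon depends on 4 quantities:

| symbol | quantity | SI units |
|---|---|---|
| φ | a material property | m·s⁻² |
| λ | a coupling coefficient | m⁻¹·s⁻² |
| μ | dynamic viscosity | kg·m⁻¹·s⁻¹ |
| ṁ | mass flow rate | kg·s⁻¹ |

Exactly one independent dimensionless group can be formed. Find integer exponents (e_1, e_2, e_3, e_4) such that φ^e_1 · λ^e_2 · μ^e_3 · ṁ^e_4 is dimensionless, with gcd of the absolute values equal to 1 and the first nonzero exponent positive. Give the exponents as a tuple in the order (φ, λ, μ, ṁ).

(1, -1, 2, -2)

M: e_1·(0) + e_2·(0) + e_3·(1) + e_4·(1) = 0
L: e_1·(1) + e_2·(-1) + e_3·(-1) + e_4·(0) = 0
T: e_1·(-2) + e_2·(-2) + e_3·(-1) + e_4·(-1) = 0
Solving this homogeneous linear system for the smallest-integer solution (first nonzero entry positive) gives (1, -1, 2, -2).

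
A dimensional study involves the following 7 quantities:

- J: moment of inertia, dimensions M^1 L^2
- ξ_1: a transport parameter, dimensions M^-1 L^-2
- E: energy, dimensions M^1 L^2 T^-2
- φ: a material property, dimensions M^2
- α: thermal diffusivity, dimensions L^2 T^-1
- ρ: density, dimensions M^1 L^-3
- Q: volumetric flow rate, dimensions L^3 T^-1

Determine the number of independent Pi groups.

There are 7 variables and 3 base dimensions (M, L, T).
The dimension matrix has rank 3.
Independent dimensionless groups: 7 − 3 = 4.

4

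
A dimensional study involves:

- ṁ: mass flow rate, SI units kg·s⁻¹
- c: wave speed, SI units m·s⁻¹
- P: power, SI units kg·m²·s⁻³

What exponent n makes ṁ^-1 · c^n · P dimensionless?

-2

Balance the L exponent: (1)·n from c, plus −(0) + (2) = 2 from the rest, must sum to zero.
n + 2 = 0, so n = -2.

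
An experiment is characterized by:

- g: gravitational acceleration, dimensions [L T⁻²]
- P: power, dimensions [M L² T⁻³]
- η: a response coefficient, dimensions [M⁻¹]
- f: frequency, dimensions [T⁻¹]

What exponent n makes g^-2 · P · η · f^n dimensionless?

1

Balance the T exponent: (-1)·n from f, plus −2·(-2) + (-3) + (0) = 1 from the rest, must sum to zero.
−n + 1 = 0, so n = 1.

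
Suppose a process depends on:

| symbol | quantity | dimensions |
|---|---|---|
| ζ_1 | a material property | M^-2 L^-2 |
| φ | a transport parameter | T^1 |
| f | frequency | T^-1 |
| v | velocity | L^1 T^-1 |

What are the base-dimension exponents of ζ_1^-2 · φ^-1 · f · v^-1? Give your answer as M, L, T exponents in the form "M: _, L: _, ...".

Collect each base-dimension exponent across the product:
  M: −2·(-2) − (0) + (0) − (0) = 4
  L: −2·(-2) − (0) + (0) − (1) = 3
  T: −2·(0) − (1) + (-1) − (-1) = -1
So the dimensions are [M⁴ L³ T⁻¹].

M: 4, L: 3, T: -1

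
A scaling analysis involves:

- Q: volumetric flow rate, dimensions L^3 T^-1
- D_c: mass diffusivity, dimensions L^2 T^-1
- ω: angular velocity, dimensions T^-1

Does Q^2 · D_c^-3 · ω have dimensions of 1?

Sum the exponent of each base dimension across the product:
  L: 2·[Q]_L − 3·[D_c]_L + [ω]_L = 2·(3) − 3·(2) + (0) = 0
  T: 2·[Q]_T − 3·[D_c]_T + [ω]_T = 2·(-1) − 3·(-1) + (-1) = 0
All base exponents vanish — dimensionless.

yes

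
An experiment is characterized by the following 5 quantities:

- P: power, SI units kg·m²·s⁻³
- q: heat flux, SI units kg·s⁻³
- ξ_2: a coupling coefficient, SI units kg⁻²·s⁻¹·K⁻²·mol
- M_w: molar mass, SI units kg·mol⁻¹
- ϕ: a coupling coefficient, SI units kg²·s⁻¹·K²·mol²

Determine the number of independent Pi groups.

0

There are 5 variables and 5 base dimensions (M, L, T, Θ, N).
The dimension matrix has rank 5.
Independent dimensionless groups: 5 − 5 = 0.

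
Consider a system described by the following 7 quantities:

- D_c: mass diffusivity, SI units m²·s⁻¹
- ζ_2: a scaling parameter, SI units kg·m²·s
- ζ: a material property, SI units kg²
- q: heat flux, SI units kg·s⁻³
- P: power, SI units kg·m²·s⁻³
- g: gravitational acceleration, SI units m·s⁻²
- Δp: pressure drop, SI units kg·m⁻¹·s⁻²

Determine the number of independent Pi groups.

4

There are 7 variables and 3 base dimensions (M, L, T).
The dimension matrix has rank 3.
Independent dimensionless groups: 7 − 3 = 4.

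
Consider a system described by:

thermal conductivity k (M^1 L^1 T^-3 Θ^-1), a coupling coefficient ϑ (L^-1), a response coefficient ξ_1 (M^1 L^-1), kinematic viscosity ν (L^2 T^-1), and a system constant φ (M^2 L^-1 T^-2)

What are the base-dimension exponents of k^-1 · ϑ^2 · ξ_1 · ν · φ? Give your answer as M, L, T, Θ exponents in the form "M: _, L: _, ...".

M: 2, L: -3, T: 0, Θ: 1

Collect each base-dimension exponent across the product:
  M: −(1) + 2·(0) + (1) + (0) + (2) = 2
  L: −(1) + 2·(-1) + (-1) + (2) + (-1) = -3
  T: −(-3) + 2·(0) + (0) + (-1) + (-2) = 0
  Θ: −(-1) + 2·(0) + (0) + (0) + (0) = 1
So the dimensions are [M² L⁻³ Θ].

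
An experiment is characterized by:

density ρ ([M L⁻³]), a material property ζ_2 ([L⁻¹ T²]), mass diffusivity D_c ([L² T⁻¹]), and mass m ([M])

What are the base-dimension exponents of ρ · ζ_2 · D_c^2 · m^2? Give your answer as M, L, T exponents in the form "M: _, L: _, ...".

Collect each base-dimension exponent across the product:
  M: (1) + (0) + 2·(0) + 2·(1) = 3
  L: (-3) + (-1) + 2·(2) + 2·(0) = 0
  T: (0) + (2) + 2·(-1) + 2·(0) = 0
So the dimensions are [M³].

M: 3, L: 0, T: 0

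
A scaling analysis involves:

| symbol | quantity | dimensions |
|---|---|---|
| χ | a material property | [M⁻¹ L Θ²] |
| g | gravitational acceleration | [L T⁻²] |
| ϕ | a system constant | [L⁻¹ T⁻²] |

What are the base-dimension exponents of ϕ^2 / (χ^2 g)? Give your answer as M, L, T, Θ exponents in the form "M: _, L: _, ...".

Collect each base-dimension exponent across the product:
  M: −2·(-1) − (0) + 2·(0) = 2
  L: −2·(1) − (1) + 2·(-1) = -5
  T: −2·(0) − (-2) + 2·(-2) = -2
  Θ: −2·(2) − (0) + 2·(0) = -4
So the dimensions are [M² L⁻⁵ T⁻² Θ⁻⁴].

M: 2, L: -5, T: -2, Θ: -4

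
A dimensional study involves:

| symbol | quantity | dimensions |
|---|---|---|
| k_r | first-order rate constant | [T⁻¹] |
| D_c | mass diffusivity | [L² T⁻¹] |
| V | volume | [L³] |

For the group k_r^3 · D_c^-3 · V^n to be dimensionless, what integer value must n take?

Balance the L exponent: (3)·n from V, plus 3·(0) − 3·(2) = -6 from the rest, must sum to zero.
3n − 6 = 0, so n = 2.

2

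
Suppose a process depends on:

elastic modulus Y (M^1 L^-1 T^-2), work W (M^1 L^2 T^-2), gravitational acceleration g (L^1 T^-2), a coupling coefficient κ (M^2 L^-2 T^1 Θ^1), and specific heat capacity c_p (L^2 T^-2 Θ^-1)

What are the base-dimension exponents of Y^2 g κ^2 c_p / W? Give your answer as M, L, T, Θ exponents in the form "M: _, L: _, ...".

Collect each base-dimension exponent across the product:
  M: 2·(1) − (1) + (0) + 2·(2) + (0) = 5
  L: 2·(-1) − (2) + (1) + 2·(-2) + (2) = -5
  T: 2·(-2) − (-2) + (-2) + 2·(1) + (-2) = -4
  Θ: 2·(0) − (0) + (0) + 2·(1) + (-1) = 1
So the dimensions are [M⁵ L⁻⁵ T⁻⁴ Θ].

M: 5, L: -5, T: -4, Θ: 1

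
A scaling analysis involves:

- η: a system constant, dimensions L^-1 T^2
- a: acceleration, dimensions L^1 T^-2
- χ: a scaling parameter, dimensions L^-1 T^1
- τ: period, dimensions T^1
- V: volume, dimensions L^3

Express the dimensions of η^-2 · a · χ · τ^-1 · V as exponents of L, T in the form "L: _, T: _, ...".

L: 5, T: -6

Collect each base-dimension exponent across the product:
  L: −2·(-1) + (1) + (-1) − (0) + (3) = 5
  T: −2·(2) + (-2) + (1) − (1) + (0) = -6
So the dimensions are [L⁵ T⁻⁶].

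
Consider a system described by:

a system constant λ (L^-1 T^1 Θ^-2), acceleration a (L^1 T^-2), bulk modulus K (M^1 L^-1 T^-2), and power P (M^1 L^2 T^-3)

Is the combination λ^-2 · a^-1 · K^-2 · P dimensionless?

Sum the exponent of each base dimension across the product:
  M: −2·[λ]_M − [a]_M − 2·[K]_M + [P]_M = −2·(0) − (0) − 2·(1) + (1) = -1
  L: −2·[λ]_L − [a]_L − 2·[K]_L + [P]_L = −2·(-1) − (1) − 2·(-1) + (2) = 5
  T: −2·[λ]_T − [a]_T − 2·[K]_T + [P]_T = −2·(1) − (-2) − 2·(-2) + (-3) = 1
  Θ: −2·[λ]_Θ − [a]_Θ − 2·[K]_Θ + [P]_Θ = −2·(-2) − (0) − 2·(0) + (0) = 4
Net dimensions [M⁻¹ L⁵ T Θ⁴] ≠ [1] — not dimensionless.

no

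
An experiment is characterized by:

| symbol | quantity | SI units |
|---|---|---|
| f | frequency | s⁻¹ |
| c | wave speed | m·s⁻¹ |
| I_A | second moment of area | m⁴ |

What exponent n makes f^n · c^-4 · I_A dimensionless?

Balance the T exponent: (-1)·n from f, plus −4·(-1) + (0) = 4 from the rest, must sum to zero.
−n + 4 = 0, so n = 4.

4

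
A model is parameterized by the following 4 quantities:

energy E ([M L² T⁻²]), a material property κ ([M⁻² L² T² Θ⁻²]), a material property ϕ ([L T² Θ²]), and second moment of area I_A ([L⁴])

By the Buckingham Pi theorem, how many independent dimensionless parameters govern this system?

There are 4 variables and 4 base dimensions (M, L, T, Θ).
The dimension matrix has rank 3 (less than 4: the dimension vectors are linearly dependent).
Independent dimensionless groups: 4 − 3 = 1.

1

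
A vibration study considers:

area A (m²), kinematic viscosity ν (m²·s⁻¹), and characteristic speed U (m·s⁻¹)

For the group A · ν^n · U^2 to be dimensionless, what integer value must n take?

Balance the L exponent: (2)·n from ν, plus (2) + 2·(1) = 4 from the rest, must sum to zero.
2n + 4 = 0, so n = -2.

-2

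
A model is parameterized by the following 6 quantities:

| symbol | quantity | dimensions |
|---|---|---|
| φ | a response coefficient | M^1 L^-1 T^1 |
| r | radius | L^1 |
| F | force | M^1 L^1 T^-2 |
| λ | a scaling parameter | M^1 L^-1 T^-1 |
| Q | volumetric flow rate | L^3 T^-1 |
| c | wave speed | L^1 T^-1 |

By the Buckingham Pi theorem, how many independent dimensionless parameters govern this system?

3

There are 6 variables and 3 base dimensions (M, L, T).
The dimension matrix has rank 3.
Independent dimensionless groups: 6 − 3 = 3.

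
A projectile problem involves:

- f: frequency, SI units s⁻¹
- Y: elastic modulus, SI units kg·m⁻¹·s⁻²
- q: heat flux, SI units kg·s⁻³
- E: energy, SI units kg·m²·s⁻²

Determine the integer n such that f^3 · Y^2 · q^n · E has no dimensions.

Balance the M exponent: (1)·n from q, plus 3·(0) + 2·(1) + (1) = 3 from the rest, must sum to zero.
n + 3 = 0, so n = -3.

-3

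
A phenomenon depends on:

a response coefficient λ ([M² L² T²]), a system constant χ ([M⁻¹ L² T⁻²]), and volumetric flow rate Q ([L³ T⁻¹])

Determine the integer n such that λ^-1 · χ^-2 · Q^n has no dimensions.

2

Balance the L exponent: (3)·n from Q, plus −(2) − 2·(2) = -6 from the rest, must sum to zero.
3n − 6 = 0, so n = 2.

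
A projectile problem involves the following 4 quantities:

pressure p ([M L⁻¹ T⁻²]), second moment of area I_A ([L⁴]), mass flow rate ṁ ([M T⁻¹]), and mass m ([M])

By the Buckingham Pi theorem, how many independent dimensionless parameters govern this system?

There are 4 variables and 3 base dimensions (M, L, T).
The dimension matrix has rank 3.
Independent dimensionless groups: 4 − 3 = 1.

1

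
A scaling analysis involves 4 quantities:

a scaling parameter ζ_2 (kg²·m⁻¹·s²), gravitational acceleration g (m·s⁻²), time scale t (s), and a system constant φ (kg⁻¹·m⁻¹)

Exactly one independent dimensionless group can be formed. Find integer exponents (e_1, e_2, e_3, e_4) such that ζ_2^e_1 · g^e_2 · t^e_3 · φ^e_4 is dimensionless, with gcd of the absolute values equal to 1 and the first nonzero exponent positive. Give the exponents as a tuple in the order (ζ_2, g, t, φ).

M: e_1·(2) + e_2·(0) + e_3·(0) + e_4·(-1) = 0
L: e_1·(-1) + e_2·(1) + e_3·(0) + e_4·(-1) = 0
T: e_1·(2) + e_2·(-2) + e_3·(1) + e_4·(0) = 0
Solving this homogeneous linear system for the smallest-integer solution (first nonzero entry positive) gives (1, 3, 4, 2).

(1, 3, 4, 2)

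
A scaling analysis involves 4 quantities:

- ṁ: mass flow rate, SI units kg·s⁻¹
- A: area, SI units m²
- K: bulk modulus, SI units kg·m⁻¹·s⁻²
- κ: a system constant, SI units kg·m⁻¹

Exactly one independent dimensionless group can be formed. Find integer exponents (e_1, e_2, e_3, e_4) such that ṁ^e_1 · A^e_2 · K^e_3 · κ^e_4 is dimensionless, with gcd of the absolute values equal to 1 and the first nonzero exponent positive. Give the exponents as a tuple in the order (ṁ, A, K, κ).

M: e_1·(1) + e_2·(0) + e_3·(1) + e_4·(1) = 0
L: e_1·(0) + e_2·(2) + e_3·(-1) + e_4·(-1) = 0
T: e_1·(-1) + e_2·(0) + e_3·(-2) + e_4·(0) = 0
Solving this homogeneous linear system for the smallest-integer solution (first nonzero entry positive) gives (2, -1, -1, -1).

(2, -1, -1, -1)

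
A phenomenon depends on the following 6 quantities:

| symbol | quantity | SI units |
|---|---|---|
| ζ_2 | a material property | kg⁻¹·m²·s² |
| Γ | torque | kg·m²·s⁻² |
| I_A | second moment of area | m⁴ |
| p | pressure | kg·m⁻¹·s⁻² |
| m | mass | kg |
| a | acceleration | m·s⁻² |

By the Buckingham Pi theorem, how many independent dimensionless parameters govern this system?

3

There are 6 variables and 3 base dimensions (M, L, T).
The dimension matrix has rank 3.
Independent dimensionless groups: 6 − 3 = 3.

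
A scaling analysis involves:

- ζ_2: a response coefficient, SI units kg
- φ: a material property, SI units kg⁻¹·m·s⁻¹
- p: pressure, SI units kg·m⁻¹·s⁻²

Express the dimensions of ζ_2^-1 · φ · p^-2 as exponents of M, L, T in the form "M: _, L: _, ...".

M: -4, L: 3, T: 3

Collect each base-dimension exponent across the product:
  M: −(1) + (-1) − 2·(1) = -4
  L: −(0) + (1) − 2·(-1) = 3
  T: −(0) + (-1) − 2·(-2) = 3
So the dimensions are [M⁻⁴ L³ T³].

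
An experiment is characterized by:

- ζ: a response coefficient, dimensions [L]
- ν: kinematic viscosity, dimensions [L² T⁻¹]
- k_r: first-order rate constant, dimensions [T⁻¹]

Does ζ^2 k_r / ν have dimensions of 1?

Sum the exponent of each base dimension across the product:
  L: 2·[ζ]_L − [ν]_L + [k_r]_L = 2·(1) − (2) + (0) = 0
  T: 2·[ζ]_T − [ν]_T + [k_r]_T = 2·(0) − (-1) + (-1) = 0
All base exponents vanish — dimensionless.

yes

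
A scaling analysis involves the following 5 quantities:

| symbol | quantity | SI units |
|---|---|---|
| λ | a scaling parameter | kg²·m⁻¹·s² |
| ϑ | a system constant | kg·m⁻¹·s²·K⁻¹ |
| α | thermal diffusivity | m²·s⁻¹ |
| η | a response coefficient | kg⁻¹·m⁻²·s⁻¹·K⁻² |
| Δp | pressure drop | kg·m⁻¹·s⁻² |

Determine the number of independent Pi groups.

There are 5 variables and 4 base dimensions (M, L, T, Θ).
The dimension matrix has rank 4.
Independent dimensionless groups: 5 − 4 = 1.

1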